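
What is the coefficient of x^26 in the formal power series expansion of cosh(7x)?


The Maclaurin series is cosh(t) = sum_{m>=0} t^(2m) / (2m)!, so substituting t = 7x, only even powers of x are nonzero, with coefficient of x^(2m) equal to 7^(2m) / (2m)!.
For x^26 the coefficient is 7^26/26! = 9387480337647754305649/403291461126605635584000000 = 27368747340080916343/1175776854596517888000000.

27368747340080916343/1175776854596517888000000


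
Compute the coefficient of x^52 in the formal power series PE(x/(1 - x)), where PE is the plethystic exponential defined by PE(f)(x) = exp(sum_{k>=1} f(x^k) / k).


For f(x) = x/(1 - x) we have
sum_{k>=1} f(x^k) / k = sum_{k>=1} (1/k) * x^k / (1 - x^k) = sum_{k, m >= 1} x^(k m) / k,
which after exponentiating simplifies to
PE(x/(1 - x)) = prod_{k>=1} 1 / (1 - x^k).
This is the generating function for the partition function p(n), so the coefficient of x^52 is p(52).
Computing p(52) by dynamic programming over parts 1, 2, ..., 52: p(52) = 281589.

281589


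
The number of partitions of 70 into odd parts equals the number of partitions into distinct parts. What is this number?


Computing partitions of 70 into odd parts (1, 3, 5, ...):
Using the generating function prod_{k>=0} 1/(1-x^(2k+1)),
the count is 29927

29927


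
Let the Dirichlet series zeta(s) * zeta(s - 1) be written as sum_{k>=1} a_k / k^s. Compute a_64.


Convolution gives a_k = sum_{d | k} d * 1 = sum_{d | k} d = sigma(k), the sum of positive divisors of k.
For k = 64, the divisors are 1, 2, 4, 8, 16, 32, 64, so
sigma(64) = 1 + 2 + 4 + 8 + 16 + 32 + 64 = 127.

127


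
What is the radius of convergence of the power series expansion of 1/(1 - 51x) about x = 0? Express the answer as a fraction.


Expanding 1/(1 - 51x) = sum_{k>=0} 51^k x^k, the series converges when |51x| < 1, i.e., |x| < 1/51.
So the radius of convergence is 1/51 = 1/51.

1/51


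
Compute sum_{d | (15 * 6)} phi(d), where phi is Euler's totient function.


First, 15 * 6 = 90. One classical identity is sum_{d | n} phi(d) = n (each k in [1, n] has a unique gcd with n, and among the k's with gcd(k, n) = n/d there are phi(d) of them). So the sum equals 90. We also verify directly:
Divisors of 90: 1, 2, 3, 5, 6, 9, 10, 15, 18, 30, 45, 90.
phi values: 1, 1, 2, 4, 2, 6, 4, 8, 6, 8, 24, 24.
Sum = 90.

90


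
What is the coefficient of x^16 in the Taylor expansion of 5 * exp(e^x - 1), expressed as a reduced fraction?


exp(e^x - 1) = sum_{k>=0} Bell_k x^k / k!, where Bell_k is the k-th Bell number.
So the coefficient of x^16 is 5 * Bell_16 / 16!.
Computing: Bell_16 = 10480142147 and 16! = 20922789888000, giving
5 * 10480142147/20922789888000 = 10480142147/4184557977600.

10480142147/4184557977600


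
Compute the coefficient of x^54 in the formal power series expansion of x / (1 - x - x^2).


Let f(x) = sum_{k>=0} a_k x^k. Multiplying f(x) * (1 - x - x^2) = x and matching coefficients gives a_0 = 0, a_1 = 1, and a_k = a_{k-1} + a_{k-2} for k >= 2. These are the Fibonacci numbers F_k.
Iterating from F_0 = 0, F_1 = 1:
F_0=0, F_1=1, F_2=1, F_3=2, F_4=3, F_5=5, F_6=8, F_7=13, F_8=21, F_9=34, ...
F_54 = 86267571272.

86267571272


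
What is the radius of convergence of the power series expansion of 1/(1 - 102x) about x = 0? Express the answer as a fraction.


Expanding 1/(1 - 102x) = sum_{k>=0} 102^k x^k, the series converges when |102x| < 1, i.e., |x| < 1/102.
So the radius of convergence is 1/102 = 1/102.

1/102


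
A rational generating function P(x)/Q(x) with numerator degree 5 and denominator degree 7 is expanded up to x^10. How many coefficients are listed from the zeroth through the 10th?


Expanding up to x^10 gives the coefficients for x^0, x^1, ..., x^10.
That is 10 + 1 = 11 coefficients in total.

11


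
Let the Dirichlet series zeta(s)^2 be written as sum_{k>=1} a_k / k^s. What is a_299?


The Dirichlet convolution of the constant function 1 with itself gives (1 * 1)(k) = sum_{d | k} 1 = d(k), the number of positive divisors of k.
Since zeta(s) = sum_{k>=1} 1/k^s, we have zeta(s)^2 = sum_{k>=1} d(k)/k^s, so a_k = d(k).
For k = 299: the divisors are 1, 13, 23, 299.
Count = 4.

4


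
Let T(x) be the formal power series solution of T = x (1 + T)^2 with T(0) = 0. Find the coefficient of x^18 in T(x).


Apply the Lagrange inversion formula: if T = x * phi(T) with phi(t) = (1 + t)^2, then [x^n] T = (1/n) [t^(n-1)] phi(t)^n = (1/n) [t^(n-1)] (1 + t)^(2n) = (1/n) C(2n, n-1).
Using the identity C(2n, n-1) = C(2n, n) * n / (n+1), the unscaled factor equals C(2n, n) / (n+1) = C_n, the n-th Catalan number.
For n = 18: C_18 = C(36, 18) / 19 = 9075135300/19 = 477638700 = 477638700.

477638700


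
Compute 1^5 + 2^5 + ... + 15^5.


This power sum has a closed form given by Faulhaber's formula
sum_{k=1}^{m} k^p = (1 / (p + 1)) * sum_{j=0}^{p} C(p + 1, j) B_j m^(p + 1 - j),
but for small m direct computation is fastest:
1 + 32 + 243 + 1024 + 3125 + 7776 + 16807 + 32768 + 59049 + 100000 + 161051 + 248832 + 371293 + 537824 + 759375 = 2299200.

2299200


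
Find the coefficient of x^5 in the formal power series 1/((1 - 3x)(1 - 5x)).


By partial fractions or Cauchy convolution:
The coefficient equals sum_{k=0}^{5} 3^k * 5^(5-k).
= 7448

7448


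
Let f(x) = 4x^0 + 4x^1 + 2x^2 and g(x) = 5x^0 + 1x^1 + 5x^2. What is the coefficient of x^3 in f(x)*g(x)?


Cauchy product at x^3:
4*5 + 2*1
= 22

22


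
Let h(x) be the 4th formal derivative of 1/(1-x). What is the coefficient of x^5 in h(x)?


Differentiating 4 times: d^4/dx^4 [1/(1-x)] = 4!/(1-x)^5.
The expansion 1/(1-x)^5 = sum_{k>=0} C(k+4, 4) x^k, so the coefficient of x^n in 4!/(1-x)^5 is 4! * C(n+4, 4).
For n = 5: 24 * C(9, 4) = 24 * 126 = 3024

3024


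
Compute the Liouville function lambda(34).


The Liouville function is lambda(k) = (-1)^Omega(k), where Omega(k) counts the prime factors of k with multiplicity.
Factoring: 34 = 2 * 17, so Omega(34) = 2.
lambda(34) = (-1)^2 = 1.

1


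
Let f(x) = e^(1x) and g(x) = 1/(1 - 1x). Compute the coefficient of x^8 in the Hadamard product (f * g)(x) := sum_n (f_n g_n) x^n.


Expanding: f_k = 1^k/k! (from e^(1x)) and g_k = 1^k (from 1/(1 - 1x)). So the Hadamard coefficient (f * g)_k = 1^k 1^k / k! = (1)^k / k!.
For k = 8: 1^8/8! = 1/40320 = 1/40320.

1/40320


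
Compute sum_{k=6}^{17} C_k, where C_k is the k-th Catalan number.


C_6 through C_17: 132, 429, 1430, 4862, 16796, 58786, 208012, 742900, 2674440, 9694845, 35357670, 129644790
Sum = 132 + 429 + 1430 + 4862 + 16796 + 58786 + 208012 + 742900 + 2674440 + 9694845 + 35357670 + 129644790
= 178405092

178405092


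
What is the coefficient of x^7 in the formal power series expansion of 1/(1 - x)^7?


The expansion 1/(1 - x)^r = sum_{k>=0} C(k + r - 1, r - 1) x^k follows from the multiset / negative-binomial theorem (or from repeated differentiation of the geometric series).
For r = 7 and k = 7:
C(13, 6) = 6227020800 / (720 * 5040) = 1716.

1716


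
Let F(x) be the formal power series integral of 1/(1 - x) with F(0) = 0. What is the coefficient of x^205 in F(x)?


1/(1 - x) = sum_{k>=0} x^k. Integrating termwise and using F(0) = 0 gives
F(x) = sum_{k>=0} x^(k+1) / (k+1) = sum_{m>=1} x^m / m = -ln(1 - x).
So the coefficient of x^205 is 1/205 = 1/205.

1/205


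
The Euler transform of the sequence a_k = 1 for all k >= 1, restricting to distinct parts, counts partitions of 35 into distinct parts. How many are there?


Partitions of 35 into distinct parts can be computed via generating function.
Product (1+x)(1+x^2)(1+x^3)...
The coefficient of x^35 = 585

585


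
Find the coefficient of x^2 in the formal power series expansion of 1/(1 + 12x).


Write 1/(1 + c x) = 1/(1 - (-c) x) and apply the geometric-series identity
1/(1 - y) = sum_{k>=0} y^k to get 1/(1 + c x) = sum_{k>=0} (-c)^k x^k.
So the coefficient of x^k is (-c)^k = (-1)^k * c^k.
Here c = 12 and k = 2:
(-12)^2 = 1 * 144 = 144

144


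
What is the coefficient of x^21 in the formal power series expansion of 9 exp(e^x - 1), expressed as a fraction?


exp(e^x - 1) is the exponential generating function for the Bell numbers Bell_k: exp(e^x - 1) = sum_{k>=0} Bell_k x^k / k!.
So the coefficient of x^21 in 9 exp(e^x - 1) is 9 Bell_21 / 21!.
Computing: Bell_21 = 474869816156751 and 21! = 51090942171709440000, giving
9 * 474869816156751/51090942171709440000 = 158289938718917/1892257117470720000.

158289938718917/1892257117470720000


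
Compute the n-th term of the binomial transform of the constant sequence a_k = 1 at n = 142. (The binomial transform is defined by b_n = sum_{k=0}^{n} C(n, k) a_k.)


With a_k = 1 for all k, b_n = sum_{k=0}^{n} C(n, k) = 2^n by the binomial theorem.
For n = 142: 2^142 = 5575186299632655785383929568162090376495104.

5575186299632655785383929568162090376495104


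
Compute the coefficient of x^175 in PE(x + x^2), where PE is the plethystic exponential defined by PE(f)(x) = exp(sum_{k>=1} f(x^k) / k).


With f(x) = x + x^2, the exponent is sum_{k>=1} (x^k + x^(2k)) / k = -ln(1 - x) - ln(1 - x^2). Exponentiating:
PE(x + x^2) = 1 / ((1 - x)(1 - x^2)).
This is the generating function for partitions of n into parts of size 1 or 2. The number of 2's can be any j in 0..87, and the rest are 1's, so
[x^175] = floor(175/2) + 1 = 88.

88


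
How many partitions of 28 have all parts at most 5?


Using the generating function (1-x)^(-1)(1-x^2)^(-1)...(1-x^5)^(-1),
the coefficient of x^28 counts these restricted partitions.
Result = 540

540


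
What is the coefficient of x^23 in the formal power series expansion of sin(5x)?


The Maclaurin series is sin(t) = sum_{k>=0} (-1)^k t^(2k+1) / (2k+1)!, so substituting t = 5x, only odd powers of x are nonzero, with coefficient of x^(2k+1) equal to (-1)^k 5^(2k+1) / (2k+1)!.
Write 23 = 2*11 + 1, giving the coefficient (-1)^11 * 5^23 / 23! = -11920928955078125/25852016738884976640000 = -19073486328125/41363226782215962624.

-19073486328125/41363226782215962624


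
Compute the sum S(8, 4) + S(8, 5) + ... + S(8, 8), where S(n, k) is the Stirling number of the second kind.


By definition, S(n, k) counts partitions of an n-set into exactly k nonempty blocks.
Computing row n = 8 for k = 4..8:
S(8, k): 1701, 1050, 266, 28, 1
Sum = 3046.

3046


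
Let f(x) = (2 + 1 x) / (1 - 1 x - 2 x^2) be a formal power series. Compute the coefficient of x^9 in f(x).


Write f(x) = sum_{k>=0} a_k x^k. Multiplying both sides by 1 - 1 x - 2 x^2 gives
(1 - 1 x - 2 x^2) sum_{k>=0} a_k x^k = 2 + 1 x.
Matching coefficients:
 x^0: a_0 = 2
 x^1: a_1 - 1 a_0 = 1  =>  a_1 = 1*2 + 1 = 3
 x^k (k >= 2): a_k = 1 a_{k-1} + 2 a_{k-2}.
Iterating: a_2 = 7, a_3 = 13, a_4 = 27, a_5 = 53, a_6 = 107, a_7 = 213, a_8 = 427, a_9 = 853.
So the coefficient of x^9 is 853.

853


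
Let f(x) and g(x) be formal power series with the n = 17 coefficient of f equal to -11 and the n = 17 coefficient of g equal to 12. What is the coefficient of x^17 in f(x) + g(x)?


Addition of formal power series is termwise.
The coefficient of x^17 in f + g = -11 + 12
= 1

1


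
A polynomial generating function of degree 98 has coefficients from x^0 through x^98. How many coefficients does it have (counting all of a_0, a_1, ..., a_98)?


A polynomial of degree 98 takes the form a_0 + a_1 x + ... + a_98 x^98.
The number of coefficients is 98 + 1 = 99.

99


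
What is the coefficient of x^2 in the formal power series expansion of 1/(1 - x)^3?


The expansion 1/(1 - x)^r = sum_{k>=0} C(k + r - 1, r - 1) x^k follows from the multiset / negative-binomial theorem (or from repeated differentiation of the geometric series).
For r = 3 and k = 2:
C(4, 2) = 24 / (2 * 2) = 6.

6


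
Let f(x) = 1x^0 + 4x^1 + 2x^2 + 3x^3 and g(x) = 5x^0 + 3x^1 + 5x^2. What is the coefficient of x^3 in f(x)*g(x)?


Cauchy product at x^3:
4*5 + 2*3 + 3*5
= 41

41


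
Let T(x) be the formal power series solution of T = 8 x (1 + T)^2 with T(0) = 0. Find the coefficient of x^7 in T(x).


Apply the Lagrange inversion formula: if T = 8 x * phi(T) with phi(t) = (1 + t)^2, then [x^n] T = 8^n * (1/n) [t^(n-1)] phi(t)^n = 8^n * (1/n) [t^(n-1)] (1 + t)^(2n) = 8^n * (1/n) C(2n, n-1).
Using the identity C(2n, n-1) = C(2n, n) * n / (n+1), the unscaled factor equals C(2n, n) / (n+1) = C_n, the n-th Catalan number.
For n = 7: C_7 = C(14, 7) / 8 = 3432/8 = 429.
With the 8^7 = 2097152 factor, the coefficient is 2097152 * 429 = 899678208.

899678208


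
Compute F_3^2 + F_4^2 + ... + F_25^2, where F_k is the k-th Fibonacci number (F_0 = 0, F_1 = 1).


There is a standard identity sum_{k=0}^{N} F_k^2 = F_N * F_{N+1} (proved inductively from the telescoping relation F_k^2 = F_k F_{k+1} - F_{k-1} F_k). Then
sum_{k=3}^{25} F_k^2 = F_25 F_26 - F_2 F_3.
Computing: F_25 = 75025, F_26 = 121393, F_2 = 1, F_3 = 2.
Sum = 75025 * 121393 - 1 * 2 = 9107509823.

9107509823


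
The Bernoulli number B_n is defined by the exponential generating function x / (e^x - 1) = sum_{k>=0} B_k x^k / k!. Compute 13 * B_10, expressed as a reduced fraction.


Bernoulli numbers can also be computed recursively via B_0 = 1 and sum_{j=0}^{m} C(m+1, j) B_j = 0 for m >= 1. Odd-index Bernoulli numbers vanish for k >= 3.
Computing B_10 = 5/66, so 13 * B_10 = 13 * 5/66 = 65/66.

65/66


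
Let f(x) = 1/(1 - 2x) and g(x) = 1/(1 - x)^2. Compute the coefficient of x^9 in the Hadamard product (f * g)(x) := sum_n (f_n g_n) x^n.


f has coefficients f_k = 2^k. For g = 1/(1 - x)^2 the coefficient is g_k = C(k + 1, 1) = k + 1. The Hadamard coefficient is (f * g)_k = 2^k * (k + 1).
For k = 9: 2^9 * 10 = 512 * 10 = 5120.

5120


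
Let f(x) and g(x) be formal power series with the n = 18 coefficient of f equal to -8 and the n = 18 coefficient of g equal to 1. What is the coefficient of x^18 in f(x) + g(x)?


Addition of formal power series is termwise.
The coefficient of x^18 in f + g = -8 + 1
= -7

-7


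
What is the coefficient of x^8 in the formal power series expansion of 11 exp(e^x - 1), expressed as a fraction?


exp(e^x - 1) is the exponential generating function for the Bell numbers Bell_k: exp(e^x - 1) = sum_{k>=0} Bell_k x^k / k!.
So the coefficient of x^8 in 11 exp(e^x - 1) is 11 Bell_8 / 8!.
Computing: Bell_8 = 4140 and 8! = 40320, giving
11 * 4140/40320 = 253/224.

253/224


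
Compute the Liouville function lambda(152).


The Liouville function is lambda(k) = (-1)^Omega(k), where Omega(k) counts the prime factors of k with multiplicity.
Factoring: 152 = 2 * 2 * 2 * 19, so Omega(152) = 4.
lambda(152) = (-1)^4 = 1.

1


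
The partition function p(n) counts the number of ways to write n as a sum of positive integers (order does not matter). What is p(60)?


Using the generating function prod_{k>=1} 1/(1-x^k), we compute p(60).
By dynamic programming over parts 1 through 60:
p(60) = 966467

966467


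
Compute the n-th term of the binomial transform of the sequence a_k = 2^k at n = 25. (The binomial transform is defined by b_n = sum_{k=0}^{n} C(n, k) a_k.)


With a_k = 2^k, b_n = sum_{k=0}^{n} C(n, k) 2^k = (1 + 2)^n by the binomial theorem.
For n = 25: (1 + 2)^25 = 3^25 = 847288609443.

847288609443


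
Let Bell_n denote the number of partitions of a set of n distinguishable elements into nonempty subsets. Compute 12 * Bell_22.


Bell_22 can be computed from the Bell triangle or from Dobinski's identity Bell_n = (1/e) * sum_{k>=0} k^n / k!.
Computing Bell_22 = 4506715738447323.
Then 12 * 4506715738447323 = 54080588861367876.

54080588861367876


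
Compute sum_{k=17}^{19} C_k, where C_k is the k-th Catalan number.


C_17 through C_19: 129644790, 477638700, 1767263190
Sum = 129644790 + 477638700 + 1767263190
= 2374546680

2374546680


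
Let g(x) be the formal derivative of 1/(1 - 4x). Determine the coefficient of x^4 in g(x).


Differentiate termwise: d/dx sum_{k>=0} 4^k x^k = sum_{k>=1} k 4^k x^(k-1) = sum_{j>=0} (j+1) 4^(j+1) x^j.
Equivalently, d/dx [1/(1 - 4x)] = 4/(1 - 4x)^2.
For j = 4: 5 * 4^5 = 5 * 1024 = 5120.

5120


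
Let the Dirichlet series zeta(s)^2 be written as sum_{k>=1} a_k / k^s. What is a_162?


The Dirichlet convolution of the constant function 1 with itself gives (1 * 1)(k) = sum_{d | k} 1 = d(k), the number of positive divisors of k.
Since zeta(s) = sum_{k>=1} 1/k^s, we have zeta(s)^2 = sum_{k>=1} d(k)/k^s, so a_k = d(k).
For k = 162: the divisors are 1, 2, 3, 6, 9, 18, 27, 54, 81, 162.
Count = 10.

10


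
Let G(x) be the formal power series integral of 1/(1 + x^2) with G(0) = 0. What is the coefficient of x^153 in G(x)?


1/(1 + x^2) = sum_{j>=0} (-1)^j x^(2j). Integrating termwise with G(0) = 0:
G(x) = sum_{j>=0} (-1)^j x^(2j+1) / (2j+1) = arctan(x).
Only odd powers are nonzero. For x^153 write 153 = 2*76 + 1, giving
(-1)^76 / 153 = 1/153 = 1/153.

1/153


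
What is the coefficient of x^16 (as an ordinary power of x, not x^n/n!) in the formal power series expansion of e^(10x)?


The exponential series is e^y = sum_{k>=0} y^k / k!. Substituting y = 10x gives
e^(10x) = sum_{k>=0} 10^k x^k / k!.
So the coefficient of x^n is a^n/n! with a = 10, n = 16:
10^16 / 16! = 10000000000000000/20922789888000 = 2441406250/5108103

2441406250/5108103


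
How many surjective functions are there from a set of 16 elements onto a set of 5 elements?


By inclusion-exclusion on which target elements are missed, the number of surjections from an n-set onto a k-set is
surj(n, k) = sum_{j=0}^{k} (-1)^j C(k, j) (k - j)^n.
Equivalently surj(n, k) = k! * S(n, k), where S(n, k) is the Stirling number of the second kind.
For n = 16, k = 5:
S(16, 5) = 1096190550, so
surj = 5! * 1096190550 = 120 * 1096190550 = 131542866000.

131542866000


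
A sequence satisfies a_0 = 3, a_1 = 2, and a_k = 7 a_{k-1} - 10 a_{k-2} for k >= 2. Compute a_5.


The characteristic equation is t^2 - 7 t + 10 = 0, with roots r_1 = 5 and r_2 = 2 (so c_1 = r_1 + r_2, c_2 = -r_1 r_2 as required).
One can use the closed form a_n = A r_1^n + B r_2^n, but direct iteration is more reliable:
a_0 = 3, a_1 = 2, a_2 = -16, a_3 = -132, a_4 = -764, a_5 = -4028.
So a_5 = -4028.

-4028


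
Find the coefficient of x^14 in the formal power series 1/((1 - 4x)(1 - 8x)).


By partial fractions or Cauchy convolution:
The coefficient equals sum_{k=0}^{14} 4^k * 8^(14-k).
= 8795824586752

8795824586752


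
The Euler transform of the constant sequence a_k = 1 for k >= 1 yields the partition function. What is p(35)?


The Euler transform converts the sequence a_k = 1 into the number of integer partitions.
Using the recurrence or dynamic programming:
p(35) = 14883

14883


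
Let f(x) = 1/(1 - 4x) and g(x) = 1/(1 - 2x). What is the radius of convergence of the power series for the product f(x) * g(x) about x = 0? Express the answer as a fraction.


The radius of 1/(1 - 4x) is 1/4 (nearest singularity at x = 1/4), and the radius of 1/(1 - 2x) is 1/2.
The product f(x)*g(x) = 1/((1 - 4x)(1 - 2x)) has singularities at both 1/4 and 1/2, so its radius of convergence is the distance to the nearest one:
min(1/4, 1/2) = 1/4.

1/4


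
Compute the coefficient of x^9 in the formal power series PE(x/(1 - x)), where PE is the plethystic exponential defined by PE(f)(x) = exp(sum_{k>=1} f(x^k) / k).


For f(x) = x/(1 - x) we have
sum_{k>=1} f(x^k) / k = sum_{k>=1} (1/k) * x^k / (1 - x^k) = sum_{k, m >= 1} x^(k m) / k,
which after exponentiating simplifies to
PE(x/(1 - x)) = prod_{k>=1} 1 / (1 - x^k).
This is the generating function for the partition function p(n), so the coefficient of x^9 is p(9).
Computing p(9) by dynamic programming over parts 1, 2, ..., 9: p(9) = 30.

30


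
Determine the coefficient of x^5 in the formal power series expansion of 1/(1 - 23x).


The geometric series identity gives 1/(1 - c x) = sum_{k>=0} c^k x^k, so the coefficient of x^k is c^k.
Here c = 23 and k = 5.
Computing: 23^5 = 6436343

6436343


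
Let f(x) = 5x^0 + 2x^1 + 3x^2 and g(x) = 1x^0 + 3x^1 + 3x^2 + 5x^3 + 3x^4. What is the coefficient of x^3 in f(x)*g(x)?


Cauchy product at x^3:
5*5 + 2*3 + 3*3
= 40

40


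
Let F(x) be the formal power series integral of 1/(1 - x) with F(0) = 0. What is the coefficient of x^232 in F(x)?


1/(1 - x) = sum_{k>=0} x^k. Integrating termwise and using F(0) = 0 gives
F(x) = sum_{k>=0} x^(k+1) / (k+1) = sum_{m>=1} x^m / m = -ln(1 - x).
So the coefficient of x^232 is 1/232 = 1/232.

1/232


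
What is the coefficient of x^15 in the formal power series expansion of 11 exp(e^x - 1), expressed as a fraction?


exp(e^x - 1) is the exponential generating function for the Bell numbers Bell_k: exp(e^x - 1) = sum_{k>=0} Bell_k x^k / k!.
So the coefficient of x^15 in 11 exp(e^x - 1) is 11 Bell_15 / 15!.
Computing: Bell_15 = 1382958545 and 15! = 1307674368000, giving
11 * 1382958545/1307674368000 = 276591709/23775897600.

276591709/23775897600


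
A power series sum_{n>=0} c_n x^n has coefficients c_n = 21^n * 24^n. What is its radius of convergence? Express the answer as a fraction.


By the root test (Cauchy-Hadamard), the radius is R = 1 / limsup_n |c_n|^(1/n).
Here |c_n|^(1/n) = (21^n * 24^n)^(1/n) = 21 * 24 = 504 for all n.
So R = 1/504 = 1/504.

1/504


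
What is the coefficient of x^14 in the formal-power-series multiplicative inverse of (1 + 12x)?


The inverse is 1/(1 + 12x). Apply the geometric identity 1/(1 - y) = sum_{k>=0} y^k with y = -12x:
1/(1 + 12x) = sum_{k>=0} (-12)^k x^k.
So the coefficient of x^14 is (-12)^14 = 1283918464548864.

1283918464548864


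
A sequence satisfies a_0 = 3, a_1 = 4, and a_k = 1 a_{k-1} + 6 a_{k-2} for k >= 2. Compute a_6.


The characteristic equation is t^2 - 1 t - 6 = 0, with roots r_1 = 3 and r_2 = -2 (so c_1 = r_1 + r_2, c_2 = -r_1 r_2 as required).
One can use the closed form a_n = A r_1^n + B r_2^n, but direct iteration is more reliable:
a_0 = 3, a_1 = 4, a_2 = 22, a_3 = 46, a_4 = 178, a_5 = 454, a_6 = 1522.
So a_6 = 1522.

1522


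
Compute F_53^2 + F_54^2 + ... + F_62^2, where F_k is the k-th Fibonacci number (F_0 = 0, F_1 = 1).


There is a standard identity sum_{k=0}^{N} F_k^2 = F_N * F_{N+1} (proved inductively from the telescoping relation F_k^2 = F_k F_{k+1} - F_{k-1} F_k). Then
sum_{k=53}^{62} F_k^2 = F_62 F_63 - F_52 F_53.
Computing: F_62 = 4052739537881, F_63 = 6557470319842, F_52 = 32951280099, F_53 = 53316291173.
Sum = 4052739537881 * 6557470319842 - 32951280099 * 53316291173 = 26573962393660558980668675.

26573962393660558980668675


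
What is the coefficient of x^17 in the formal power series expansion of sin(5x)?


The Maclaurin series is sin(t) = sum_{k>=0} (-1)^k t^(2k+1) / (2k+1)!, so substituting t = 5x, only odd powers of x are nonzero, with coefficient of x^(2k+1) equal to (-1)^k 5^(2k+1) / (2k+1)!.
Write 17 = 2*8 + 1, giving the coefficient (-1)^8 * 5^17 / 17! = 762939453125/355687428096000 = 6103515625/2845499424768.

6103515625/2845499424768


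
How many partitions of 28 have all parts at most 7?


Using the generating function (1-x)^(-1)(1-x^2)^(-1)...(1-x^7)^(-1),
the coefficient of x^28 counts these restricted partitions.
Result = 1367

1367


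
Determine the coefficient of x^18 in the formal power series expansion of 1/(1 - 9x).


The geometric series identity gives 1/(1 - c x) = sum_{k>=0} c^k x^k, so the coefficient of x^k is c^k.
Here c = 9 and k = 18.
Computing: 9^18 = 150094635296999121

150094635296999121


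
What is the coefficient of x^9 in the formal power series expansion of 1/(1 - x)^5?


The expansion 1/(1 - x)^r = sum_{k>=0} C(k + r - 1, r - 1) x^k follows from the multiset / negative-binomial theorem (or from repeated differentiation of the geometric series).
For r = 5 and k = 9:
C(13, 4) = 6227020800 / (24 * 362880) = 715.

715


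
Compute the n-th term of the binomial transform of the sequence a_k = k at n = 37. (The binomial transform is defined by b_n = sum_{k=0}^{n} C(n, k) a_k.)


With a_k = k, b_n = sum_{k=0}^{n} C(n, k) k. Using k * C(n, k) = n * C(n-1, k-1) gives b_n = n * sum_{k>=1} C(n-1, k-1) = n * 2^(n-1).
For n = 37: 37 * 2^36 = 37 * 68719476736 = 2542620639232.

2542620639232


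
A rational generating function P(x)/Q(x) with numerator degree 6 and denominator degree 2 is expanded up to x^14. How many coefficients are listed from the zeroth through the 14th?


Expanding up to x^14 gives the coefficients for x^0, x^1, ..., x^14.
That is 14 + 1 = 15 coefficients in total.

15


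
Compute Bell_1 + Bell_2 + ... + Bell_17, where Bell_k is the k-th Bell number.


Recall Bell_k counts set partitions of a k-set (with Bell_0 = 1 by convention).
Bell_1 through Bell_17: 1, 2, 5, 15, 52, 203, 877, 4140, 21147, 115975, 678570, 4213597, 27644437, 190899322, 1382958545, 10480142147, 82864869804
Sum = 1 + 2 + 5 + 15 + 52 + 203 + 877 + 4140 + 21147 + 115975 + 678570 + 4213597 + 27644437 + 190899322 + 1382958545 + 10480142147 + 82864869804 = 94951548839.

94951548839


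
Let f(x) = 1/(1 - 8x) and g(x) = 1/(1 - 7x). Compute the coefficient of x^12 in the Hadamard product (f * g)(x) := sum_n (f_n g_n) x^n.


f has coefficients f_k = 8^k and g has coefficients g_k = 7^k, so the Hadamard product has coefficient (f*g)_k = 8^k * 7^k = 56^k.
For k = 12: 56^12 = 951166013805414055936.

951166013805414055936


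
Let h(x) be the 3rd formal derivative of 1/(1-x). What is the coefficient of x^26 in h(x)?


Differentiating 3 times: d^3/dx^3 [1/(1-x)] = 3!/(1-x)^4.
The expansion 1/(1-x)^4 = sum_{k>=0} C(k+3, 3) x^k, so the coefficient of x^n in 3!/(1-x)^4 is 3! * C(n+3, 3).
For n = 26: 6 * C(29, 3) = 6 * 3654 = 21924

21924


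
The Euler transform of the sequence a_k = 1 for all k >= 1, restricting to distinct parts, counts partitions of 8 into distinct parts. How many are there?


Partitions of 8 into distinct parts can be computed via generating function.
Product (1+x)(1+x^2)(1+x^3)...
The coefficient of x^8 = 6

6


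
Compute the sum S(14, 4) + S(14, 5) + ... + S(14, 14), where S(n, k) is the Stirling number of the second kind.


By definition, S(n, k) counts partitions of an n-set into exactly k nonempty blocks.
Computing row n = 14 for k = 4..14:
S(14, k): 10391745, 40075035, 63436373, 49329280, 20912320, 5135130, 752752, 66066, 3367, 91, 1
Sum = 190102160.

190102160


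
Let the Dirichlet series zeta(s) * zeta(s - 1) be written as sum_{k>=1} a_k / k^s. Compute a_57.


Convolution gives a_k = sum_{d | k} d * 1 = sum_{d | k} d = sigma(k), the sum of positive divisors of k.
For k = 57, the divisors are 1, 3, 19, 57, so
sigma(57) = 1 + 3 + 19 + 57 = 80.

80


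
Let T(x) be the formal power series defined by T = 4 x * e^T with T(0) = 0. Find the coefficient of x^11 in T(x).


Apply the Lagrange inversion formula: if T = 4 x * phi(T) with phi(t) = e^t, then
[x^n] T = 4^n * (1/n) [t^(n-1)] phi(t)^n = 4^n * (1/n) [t^(n-1)] e^(n t) = 4^n * (1/n) * n^(n-1) / (n-1)! = 4^n * n^(n-1) / n!.
When c = 1 this is the Cayley count of rooted labeled trees on n vertices, divided by n!.
For n = 11: 4^11 * 11^10 / 11! = 4194304 * 25937424601/39916800 = 38632614969344/14175.

38632614969344/14175


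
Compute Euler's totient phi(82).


phi(n) counts integers in [1, n] coprime to n. Using the multiplicative formula phi(n) = n * prod_{p | n} (1 - 1/p):
82 = 2 * 41, so
phi(82) = 82 * (1 - 1/2) * (1 - 1/41) = 40.

40


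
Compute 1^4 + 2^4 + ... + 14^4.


This power sum has a closed form given by Faulhaber's formula
sum_{k=1}^{m} k^p = (1 / (p + 1)) * sum_{j=0}^{p} C(p + 1, j) B_j m^(p + 1 - j),
but for small m direct computation is fastest:
1 + 16 + 81 + 256 + 625 + 1296 + 2401 + 4096 + 6561 + 10000 + 14641 + 20736 + 28561 + 38416 = 127687.

127687


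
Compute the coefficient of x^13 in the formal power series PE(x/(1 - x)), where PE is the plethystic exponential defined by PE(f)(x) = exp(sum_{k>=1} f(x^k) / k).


For f(x) = x/(1 - x) we have
sum_{k>=1} f(x^k) / k = sum_{k>=1} (1/k) * x^k / (1 - x^k) = sum_{k, m >= 1} x^(k m) / k,
which after exponentiating simplifies to
PE(x/(1 - x)) = prod_{k>=1} 1 / (1 - x^k).
This is the generating function for the partition function p(n), so the coefficient of x^13 is p(13).
Computing p(13) by dynamic programming over parts 1, 2, ..., 13: p(13) = 101.

101


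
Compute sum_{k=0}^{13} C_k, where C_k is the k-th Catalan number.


C_0 through C_13: 1, 1, 2, 5, 14, 42, 132, 429, 1430, 4862, 16796, 58786, 208012, 742900
Sum = 1 + 1 + 2 + 5 + 14 + 42 + 132 + 429 + 1430 + 4862 + 16796 + 58786 + 208012 + 742900
= 1033412

1033412


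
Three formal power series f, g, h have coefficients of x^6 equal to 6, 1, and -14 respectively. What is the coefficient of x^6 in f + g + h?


Series addition is componentwise:
6 + 1 + -14
= -7

-7


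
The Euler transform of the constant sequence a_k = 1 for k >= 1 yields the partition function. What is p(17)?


The Euler transform converts the sequence a_k = 1 into the number of integer partitions.
Using the recurrence or dynamic programming:
p(17) = 297

297


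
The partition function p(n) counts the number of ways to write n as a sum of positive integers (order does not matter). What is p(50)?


Using the generating function prod_{k>=1} 1/(1-x^k), we compute p(50).
By dynamic programming over parts 1 through 50:
p(50) = 204226

204226


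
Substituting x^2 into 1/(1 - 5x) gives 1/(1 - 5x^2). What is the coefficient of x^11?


Since 1/(1 - 5x^2) only has even powers of x,
the coefficient of x^11 (odd) is 0.

0


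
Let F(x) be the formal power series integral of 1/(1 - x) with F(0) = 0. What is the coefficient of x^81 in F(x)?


1/(1 - x) = sum_{k>=0} x^k. Integrating termwise and using F(0) = 0 gives
F(x) = sum_{k>=0} x^(k+1) / (k+1) = sum_{m>=1} x^m / m = -ln(1 - x).
So the coefficient of x^81 is 1/81 = 1/81.

1/81


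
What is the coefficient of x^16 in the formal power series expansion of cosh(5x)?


The Maclaurin series is cosh(t) = sum_{m>=0} t^(2m) / (2m)!, so substituting t = 5x, only even powers of x are nonzero, with coefficient of x^(2m) equal to 5^(2m) / (2m)!.
For x^16 the coefficient is 5^16/16! = 152587890625/20922789888000 = 1220703125/167382319104.

1220703125/167382319104


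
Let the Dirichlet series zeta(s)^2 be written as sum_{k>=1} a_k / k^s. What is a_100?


The Dirichlet convolution of the constant function 1 with itself gives (1 * 1)(k) = sum_{d | k} 1 = d(k), the number of positive divisors of k.
Since zeta(s) = sum_{k>=1} 1/k^s, we have zeta(s)^2 = sum_{k>=1} d(k)/k^s, so a_k = d(k).
For k = 100: the divisors are 1, 2, 4, 5, 10, 20, 25, 50, 100.
Count = 9.

9


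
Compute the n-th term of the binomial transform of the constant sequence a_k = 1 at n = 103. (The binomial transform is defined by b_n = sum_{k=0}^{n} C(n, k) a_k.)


With a_k = 1 for all k, b_n = sum_{k=0}^{n} C(n, k) = 2^n by the binomial theorem.
For n = 103: 2^103 = 10141204801825835211973625643008.

10141204801825835211973625643008


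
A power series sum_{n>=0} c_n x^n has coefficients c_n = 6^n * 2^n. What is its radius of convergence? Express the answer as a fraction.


By the root test (Cauchy-Hadamard), the radius is R = 1 / limsup_n |c_n|^(1/n).
Here |c_n|^(1/n) = (6^n * 2^n)^(1/n) = 6 * 2 = 12 for all n.
So R = 1/12 = 1/12.

1/12


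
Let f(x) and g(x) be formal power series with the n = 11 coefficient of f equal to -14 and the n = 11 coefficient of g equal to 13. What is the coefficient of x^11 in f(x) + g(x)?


Addition of formal power series is termwise.
The coefficient of x^11 in f + g = -14 + 13
= -1

-1


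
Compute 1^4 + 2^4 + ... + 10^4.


This power sum has a closed form given by Faulhaber's formula
sum_{k=1}^{m} k^p = (1 / (p + 1)) * sum_{j=0}^{p} C(p + 1, j) B_j m^(p + 1 - j),
but for small m direct computation is fastest:
1 + 16 + 81 + 256 + 625 + 1296 + 2401 + 4096 + 6561 + 10000 = 25333.

25333


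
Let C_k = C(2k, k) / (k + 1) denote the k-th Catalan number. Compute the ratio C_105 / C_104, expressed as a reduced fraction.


Using C_k = (2k)! / (k! (k+1)!), the ratio C_{k+1}/C_k simplifies to
C_{k+1}/C_k = [(2k+2)! / ((k+1)! (k+2)!)] * [k! (k+1)! / (2k)!]
 = (2k+2)(2k+1) / ((k+1)(k+2)) = 2(2k+1) / (k+2).
For k = 104: 2(2*104 + 1) / (104 + 2) = 418/106 = 209/53.

209/53


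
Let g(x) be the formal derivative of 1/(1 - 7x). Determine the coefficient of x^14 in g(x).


Differentiate termwise: d/dx sum_{k>=0} 7^k x^k = sum_{k>=1} k 7^k x^(k-1) = sum_{j>=0} (j+1) 7^(j+1) x^j.
Equivalently, d/dx [1/(1 - 7x)] = 7/(1 - 7x)^2.
For j = 14: 15 * 7^15 = 15 * 4747561509943 = 71213422649145.

71213422649145


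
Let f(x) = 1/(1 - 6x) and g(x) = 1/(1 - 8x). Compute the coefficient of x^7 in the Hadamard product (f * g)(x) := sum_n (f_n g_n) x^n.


f has coefficients f_k = 6^k and g has coefficients g_k = 8^k, so the Hadamard product has coefficient (f*g)_k = 6^k * 8^k = 48^k.
For k = 7: 48^7 = 587068342272.

587068342272


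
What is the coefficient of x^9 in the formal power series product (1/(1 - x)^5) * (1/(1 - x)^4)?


Combine the factors: (1/(1 - x)^5) * (1/(1 - x)^4) = 1/(1 - x)^9.
Then use 1/(1 - x)^r = sum_{k>=0} C(k + r - 1, r - 1) x^k with r = 9 and k = 9:
C(17, 8) = 24310.

24310


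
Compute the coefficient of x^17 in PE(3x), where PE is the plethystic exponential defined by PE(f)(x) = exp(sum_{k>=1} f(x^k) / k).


With f(x) = 3x, the exponent is sum_{k>=1} 3 x^k / k = 3 * (-ln(1 - x)). Exponentiating:
PE(3x) = exp(-3 ln(1 - x)) = 1/(1 - x)^3.
By the negative binomial expansion, [x^n] 1/(1 - x)^3 = C(n + 2, 2).
For n = 17: C(19, 2) = 171.

171


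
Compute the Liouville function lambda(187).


The Liouville function is lambda(k) = (-1)^Omega(k), where Omega(k) counts the prime factors of k with multiplicity.
Factoring: 187 = 11 * 17, so Omega(187) = 2.
lambda(187) = (-1)^2 = 1.

1


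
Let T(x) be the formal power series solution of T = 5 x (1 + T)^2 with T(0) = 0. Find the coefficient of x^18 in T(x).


Apply the Lagrange inversion formula: if T = 5 x * phi(T) with phi(t) = (1 + t)^2, then [x^n] T = 5^n * (1/n) [t^(n-1)] phi(t)^n = 5^n * (1/n) [t^(n-1)] (1 + t)^(2n) = 5^n * (1/n) C(2n, n-1).
Using the identity C(2n, n-1) = C(2n, n) * n / (n+1), the unscaled factor equals C(2n, n) / (n+1) = C_n, the n-th Catalan number.
For n = 18: C_18 = C(36, 18) / 19 = 9075135300/19 = 477638700.
With the 5^18 = 3814697265625 factor, the coefficient is 3814697265625 * 477638700 = 1822047042846679687500.

1822047042846679687500


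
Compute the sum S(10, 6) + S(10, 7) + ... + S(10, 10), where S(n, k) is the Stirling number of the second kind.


By definition, S(n, k) counts partitions of an n-set into exactly k nonempty blocks.
Computing row n = 10 for k = 6..10:
S(10, k): 22827, 5880, 750, 45, 1
Sum = 29503.

29503


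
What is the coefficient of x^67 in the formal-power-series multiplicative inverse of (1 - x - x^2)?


Let the inverse be f(x) = sum_{k>=0} a_k x^k. From f(x) * (1 - x - x^2) = 1 and matching coefficients:
 x^0: a_0 = 1.
 x^1: a_1 - a_0 = 0, so a_1 = 1.
 x^k (k >= 2): a_k - a_{k-1} - a_{k-2} = 0, i.e. a_k = a_{k-1} + a_{k-2}.
This is the Fibonacci-type recurrence shifted so that a_0 = a_1 = 1.
Iterating: a_0=1, a_1=1, a_2=2, a_3=3, a_4=5, a_5=8, a_6=13, a_7=21, a_8=34, a_9=55, ...
a_67 = 72723460248141.

72723460248141


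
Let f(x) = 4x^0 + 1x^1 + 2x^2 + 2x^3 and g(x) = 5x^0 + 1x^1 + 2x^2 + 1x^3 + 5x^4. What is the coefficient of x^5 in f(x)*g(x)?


Cauchy product at x^5:
1*5 + 2*1 + 2*2
= 11

11


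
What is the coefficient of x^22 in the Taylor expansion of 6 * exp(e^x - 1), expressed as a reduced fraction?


exp(e^x - 1) = sum_{k>=0} Bell_k x^k / k!, where Bell_k is the k-th Bell number.
So the coefficient of x^22 is 6 * Bell_22 / 22!.
Computing: Bell_22 = 4506715738447323 and 22! = 1124000727777607680000, giving
6 * 4506715738447323/1124000727777607680000 = 88366975263673/3673204992737280000.

88366975263673/3673204992737280000


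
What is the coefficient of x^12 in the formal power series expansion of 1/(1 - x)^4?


The negative binomial / multiset identity is
1/(1 - x)^r = sum_{k>=0} C(k + r - 1, r - 1) x^k.
Here r = 4 and k = 12, so the coefficient is
C(12 + 3, 3) = C(15, 3)
= 455

455


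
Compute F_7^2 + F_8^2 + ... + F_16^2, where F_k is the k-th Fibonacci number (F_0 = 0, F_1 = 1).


There is a standard identity sum_{k=0}^{N} F_k^2 = F_N * F_{N+1} (proved inductively from the telescoping relation F_k^2 = F_k F_{k+1} - F_{k-1} F_k). Then
sum_{k=7}^{16} F_k^2 = F_16 F_17 - F_6 F_7.
Computing: F_16 = 987, F_17 = 1597, F_6 = 8, F_7 = 13.
Sum = 987 * 1597 - 8 * 13 = 1576135.

1576135


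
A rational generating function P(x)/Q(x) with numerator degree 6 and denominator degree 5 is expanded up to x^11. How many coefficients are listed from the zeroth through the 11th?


Expanding up to x^11 gives the coefficients for x^0, x^1, ..., x^11.
That is 11 + 1 = 12 coefficients in total.

12


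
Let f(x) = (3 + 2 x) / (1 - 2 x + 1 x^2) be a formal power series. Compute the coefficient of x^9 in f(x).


Write f(x) = sum_{k>=0} a_k x^k. Multiplying both sides by 1 - 2 x + 1 x^2 gives
(1 - 2 x + 1 x^2) sum_{k>=0} a_k x^k = 3 + 2 x.
Matching coefficients:
 x^0: a_0 = 3
 x^1: a_1 - 2 a_0 = 2  =>  a_1 = 2*3 + 2 = 8
 x^k (k >= 2): a_k = 2 a_{k-1} - 1 a_{k-2}.
Iterating: a_2 = 13, a_3 = 18, a_4 = 23, a_5 = 28, a_6 = 33, a_7 = 38, a_8 = 43, a_9 = 48.
So the coefficient of x^9 is 48.

48


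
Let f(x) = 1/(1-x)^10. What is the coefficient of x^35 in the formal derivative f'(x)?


Differentiate: d/dx [ 1/(1-x)^r ] = r / (1-x)^(r+1).
Here r = 10, so f'(x) = 10 / (1-x)^11.
The expansion of 1/(1-x)^(r+1) has coefficient of x^n equal to C(n+r, r).
So the coefficient of x^35 in f'(x) is
10 * C(45, 10) = 10 * 3190187286 = 31901872860

31901872860


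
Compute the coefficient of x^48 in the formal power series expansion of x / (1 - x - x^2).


Let f(x) = sum_{k>=0} a_k x^k. Multiplying f(x) * (1 - x - x^2) = x and matching coefficients gives a_0 = 0, a_1 = 1, and a_k = a_{k-1} + a_{k-2} for k >= 2. These are the Fibonacci numbers F_k.
Iterating from F_0 = 0, F_1 = 1:
F_0=0, F_1=1, F_2=1, F_3=2, F_4=3, F_5=5, F_6=8, F_7=13, F_8=21, F_9=34, ...
F_48 = 4807526976.

4807526976


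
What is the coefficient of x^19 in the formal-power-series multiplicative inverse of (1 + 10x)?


The inverse is 1/(1 + 10x). Apply the geometric identity 1/(1 - y) = sum_{k>=0} y^k with y = -10x:
1/(1 + 10x) = sum_{k>=0} (-10)^k x^k.
So the coefficient of x^19 is (-10)^19 = -10000000000000000000.

-10000000000000000000


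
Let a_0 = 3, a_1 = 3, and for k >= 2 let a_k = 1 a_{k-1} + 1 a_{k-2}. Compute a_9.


Iterating the recurrence forward:
a_0 = 3
a_1 = 3
a_2 = 1*3 + 1*3 = 6
a_3 = 1*6 + 1*3 = 9
a_4 = 1*9 + 1*6 = 15
a_5 = 1*15 + 1*9 = 24
a_6 = 1*24 + 1*15 = 39
a_7 = 1*39 + 1*24 = 63
a_8 = 1*63 + 1*39 = 102
a_9 = 1*102 + 1*63 = 165
So a_9 = 165.

165


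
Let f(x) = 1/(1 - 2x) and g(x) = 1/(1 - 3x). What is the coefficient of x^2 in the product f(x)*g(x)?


The coefficient of x^n in f*g is the Cauchy product: sum_{k=0}^{n} a^k * b^(n-k).
With a=2, b=3, n=2:
sum_{k=0}^{2} 2^k * 3^(2-k)
= 19

19


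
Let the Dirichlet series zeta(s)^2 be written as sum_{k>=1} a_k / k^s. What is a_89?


The Dirichlet convolution of the constant function 1 with itself gives (1 * 1)(k) = sum_{d | k} 1 = d(k), the number of positive divisors of k.
Since zeta(s) = sum_{k>=1} 1/k^s, we have zeta(s)^2 = sum_{k>=1} d(k)/k^s, so a_k = d(k).
For k = 89: the divisors are 1, 89.
Count = 2.

2


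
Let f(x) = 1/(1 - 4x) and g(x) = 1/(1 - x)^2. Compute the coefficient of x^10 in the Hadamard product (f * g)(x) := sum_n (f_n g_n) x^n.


f has coefficients f_k = 4^k. For g = 1/(1 - x)^2 the coefficient is g_k = C(k + 1, 1) = k + 1. The Hadamard coefficient is (f * g)_k = 4^k * (k + 1).
For k = 10: 4^10 * 11 = 1048576 * 11 = 11534336.

11534336


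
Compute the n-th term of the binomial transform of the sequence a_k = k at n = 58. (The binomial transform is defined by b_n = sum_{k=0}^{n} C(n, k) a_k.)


With a_k = k, b_n = sum_{k=0}^{n} C(n, k) k. Using k * C(n, k) = n * C(n-1, k-1) gives b_n = n * sum_{k>=1} C(n-1, k-1) = n * 2^(n-1).
For n = 58: 58 * 2^57 = 58 * 144115188075855872 = 8358680908399640576.

8358680908399640576
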